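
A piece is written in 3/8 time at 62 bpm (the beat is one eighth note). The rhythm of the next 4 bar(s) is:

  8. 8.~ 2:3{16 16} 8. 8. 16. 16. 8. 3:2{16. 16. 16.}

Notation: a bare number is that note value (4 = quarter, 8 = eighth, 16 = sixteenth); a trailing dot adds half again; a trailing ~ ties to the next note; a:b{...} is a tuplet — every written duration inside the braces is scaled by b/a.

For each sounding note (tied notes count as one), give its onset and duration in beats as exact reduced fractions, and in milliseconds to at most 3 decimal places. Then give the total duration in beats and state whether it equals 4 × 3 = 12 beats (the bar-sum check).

1) 0.0ms=0b +1451.613ms=3/2b
2) 1451.613ms=3/2b +2177.419ms=9/4b
3) 3629.032ms=15/4b +725.806ms=3/4b
4) 4354.839ms=9/2b +1451.613ms=3/2b
5) 5806.452ms=6b +1451.613ms=3/2b
6) 7258.065ms=15/2b +725.806ms=3/4b
7) 7983.871ms=33/4b +725.806ms=3/4b
8) 8709.677ms=9b +1451.613ms=3/2b
9) 10161.29ms=21/2b +483.871ms=1/2b
10) 10645.161ms=11b +483.871ms=1/2b
11) 11129.032ms=23/2b +483.871ms=1/2b
Σ=12b of 12 (62bpm 3/8) — PASS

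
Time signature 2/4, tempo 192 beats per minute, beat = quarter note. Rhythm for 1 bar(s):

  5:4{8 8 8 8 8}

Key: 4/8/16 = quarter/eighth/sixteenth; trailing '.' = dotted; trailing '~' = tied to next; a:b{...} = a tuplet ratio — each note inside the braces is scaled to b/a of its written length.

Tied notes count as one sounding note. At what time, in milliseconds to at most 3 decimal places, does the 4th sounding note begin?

1. 0.0ms @ 0 + 125.0ms (2/5)
2. 125.0ms @ 2/5 + 125.0ms (2/5)
3. 250.0ms @ 4/5 + 125.0ms (2/5)
4. 375.0ms @ 6/5 + 125.0ms (2/5)
5. 500.0ms @ 8/5 + 125.0ms (2/5)

note 4 onset = 6/5b = 375.0ms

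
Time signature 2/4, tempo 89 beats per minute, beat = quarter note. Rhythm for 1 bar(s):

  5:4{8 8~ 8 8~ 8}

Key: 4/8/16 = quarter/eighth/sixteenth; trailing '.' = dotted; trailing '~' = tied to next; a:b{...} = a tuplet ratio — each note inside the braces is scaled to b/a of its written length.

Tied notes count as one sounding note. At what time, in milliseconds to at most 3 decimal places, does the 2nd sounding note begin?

note 2 onset = 2/5b = 269.663ms

1. 0.0ms @ 0 + 269.663ms (2/5)
2. 269.663ms @ 2/5 + 539.326ms (4/5)
3. 808.989ms @ 6/5 + 539.326ms (4/5)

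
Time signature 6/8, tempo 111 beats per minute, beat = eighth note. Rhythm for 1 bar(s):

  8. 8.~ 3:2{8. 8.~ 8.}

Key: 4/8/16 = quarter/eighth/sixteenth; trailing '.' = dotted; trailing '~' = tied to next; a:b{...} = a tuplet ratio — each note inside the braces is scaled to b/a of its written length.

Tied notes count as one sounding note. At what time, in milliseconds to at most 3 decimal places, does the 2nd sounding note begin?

1. 0.0ms @ 0 + 810.811ms (3/2)
2. 810.811ms @ 3/2 + 1351.351ms (5/2)
3. 2162.162ms @ 4 + 1081.081ms (2)

note 2 onset = 3/2b = 810.811ms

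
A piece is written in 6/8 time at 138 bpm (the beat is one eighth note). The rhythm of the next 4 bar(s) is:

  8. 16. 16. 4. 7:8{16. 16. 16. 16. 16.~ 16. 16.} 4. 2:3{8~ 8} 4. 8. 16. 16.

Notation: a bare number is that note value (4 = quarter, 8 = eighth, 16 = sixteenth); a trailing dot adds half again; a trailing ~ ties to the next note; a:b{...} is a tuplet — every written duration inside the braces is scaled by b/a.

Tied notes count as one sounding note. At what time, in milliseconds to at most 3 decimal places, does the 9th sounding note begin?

note 9 onset = 66/7b = 4099.379ms

1. 0.0ms @ 0 + 652.174ms (3/2)
2. 652.174ms @ 3/2 + 326.087ms (3/4)
3. 978.261ms @ 9/4 + 326.087ms (3/4)
4. 1304.348ms @ 3 + 1304.348ms (3)
5. 2608.696ms @ 6 + 372.671ms (6/7)
6. 2981.366ms @ 48/7 + 372.671ms (6/7)
7. 3354.037ms @ 54/7 + 372.671ms (6/7)
8. 3726.708ms @ 60/7 + 372.671ms (6/7)
9. 4099.379ms @ 66/7 + 745.342ms (12/7)
10. 4844.72ms @ 78/7 + 372.671ms (6/7)
11. 5217.391ms @ 12 + 1304.348ms (3)
12. 6521.739ms @ 15 + 1304.348ms (3)
13. 7826.087ms @ 18 + 1304.348ms (3)
14. 9130.435ms @ 21 + 652.174ms (3/2)
15. 9782.609ms @ 45/2 + 326.087ms (3/4)
16. 10108.696ms @ 93/4 + 326.087ms (3/4)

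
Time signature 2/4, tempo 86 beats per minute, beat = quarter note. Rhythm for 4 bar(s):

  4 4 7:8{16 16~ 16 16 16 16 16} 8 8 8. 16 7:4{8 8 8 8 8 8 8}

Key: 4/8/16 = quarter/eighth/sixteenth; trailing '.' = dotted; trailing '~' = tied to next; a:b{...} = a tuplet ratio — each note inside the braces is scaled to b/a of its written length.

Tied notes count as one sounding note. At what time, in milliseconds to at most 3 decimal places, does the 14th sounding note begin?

1. 0.0ms @ 0 + 697.674ms (1)
2. 697.674ms @ 1 + 697.674ms (1)
3. 1395.349ms @ 2 + 199.336ms (2/7)
4. 1594.684ms @ 16/7 + 398.671ms (4/7)
5. 1993.355ms @ 20/7 + 199.336ms (2/7)
6. 2192.691ms @ 22/7 + 199.336ms (2/7)
7. 2392.027ms @ 24/7 + 199.336ms (2/7)
8. 2591.362ms @ 26/7 + 199.336ms (2/7)
9. 2790.698ms @ 4 + 348.837ms (1/2)
10. 3139.535ms @ 9/2 + 348.837ms (1/2)
11. 3488.372ms @ 5 + 523.256ms (3/4)
12. 4011.628ms @ 23/4 + 174.419ms (1/4)
13. 4186.047ms @ 6 + 199.336ms (2/7)
14. 4385.382ms @ 44/7 + 199.336ms (2/7)
15. 4584.718ms @ 46/7 + 199.336ms (2/7)
16. 4784.053ms @ 48/7 + 199.336ms (2/7)
17. 4983.389ms @ 50/7 + 199.336ms (2/7)
18. 5182.724ms @ 52/7 + 199.336ms (2/7)
19. 5382.06ms @ 54/7 + 199.336ms (2/7)

note 14 onset = 44/7b = 4385.382ms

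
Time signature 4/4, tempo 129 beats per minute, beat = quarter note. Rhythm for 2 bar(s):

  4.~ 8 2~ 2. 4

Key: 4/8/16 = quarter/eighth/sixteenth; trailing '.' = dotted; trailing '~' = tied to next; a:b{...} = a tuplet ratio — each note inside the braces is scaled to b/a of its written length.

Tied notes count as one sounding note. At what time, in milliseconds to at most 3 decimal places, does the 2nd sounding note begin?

note 2 onset = 2b = 930.233ms

1. 0.0ms @ 0 + 930.233ms (2)
2. 930.233ms @ 2 + 2325.581ms (5)
3. 3255.814ms @ 7 + 465.116ms (1)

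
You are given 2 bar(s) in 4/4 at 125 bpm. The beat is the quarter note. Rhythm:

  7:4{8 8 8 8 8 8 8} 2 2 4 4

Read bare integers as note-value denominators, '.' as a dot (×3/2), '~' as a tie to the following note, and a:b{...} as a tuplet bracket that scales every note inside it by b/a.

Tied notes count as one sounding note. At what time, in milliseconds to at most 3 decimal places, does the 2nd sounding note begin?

note 2 onset = 2/7b = 137.143ms

1. 0.0ms @ 0 + 137.143ms (2/7)
2. 137.143ms @ 2/7 + 137.143ms (2/7)
3. 274.286ms @ 4/7 + 137.143ms (2/7)
4. 411.429ms @ 6/7 + 137.143ms (2/7)
5. 548.571ms @ 8/7 + 137.143ms (2/7)
6. 685.714ms @ 10/7 + 137.143ms (2/7)
7. 822.857ms @ 12/7 + 137.143ms (2/7)
8. 960.0ms @ 2 + 960.0ms (2)
9. 1920.0ms @ 4 + 960.0ms (2)
10. 2880.0ms @ 6 + 480.0ms (1)
11. 3360.0ms @ 7 + 480.0ms (1)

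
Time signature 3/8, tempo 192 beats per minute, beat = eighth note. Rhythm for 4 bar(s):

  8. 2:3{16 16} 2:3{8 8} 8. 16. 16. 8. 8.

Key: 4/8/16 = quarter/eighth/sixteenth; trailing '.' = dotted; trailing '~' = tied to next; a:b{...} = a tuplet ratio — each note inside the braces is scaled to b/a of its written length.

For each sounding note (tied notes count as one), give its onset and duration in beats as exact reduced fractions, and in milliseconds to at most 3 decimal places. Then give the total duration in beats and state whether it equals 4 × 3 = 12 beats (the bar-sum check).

1) 0.0ms=0b +468.75ms=3/2b
2) 468.75ms=3/2b +234.375ms=3/4b
3) 703.125ms=9/4b +234.375ms=3/4b
4) 937.5ms=3b +468.75ms=3/2b
5) 1406.25ms=9/2b +468.75ms=3/2b
6) 1875.0ms=6b +468.75ms=3/2b
7) 2343.75ms=15/2b +234.375ms=3/4b
8) 2578.125ms=33/4b +234.375ms=3/4b
9) 2812.5ms=9b +468.75ms=3/2b
10) 3281.25ms=21/2b +468.75ms=3/2b
Σ=12b of 12 (192bpm 3/8) — PASS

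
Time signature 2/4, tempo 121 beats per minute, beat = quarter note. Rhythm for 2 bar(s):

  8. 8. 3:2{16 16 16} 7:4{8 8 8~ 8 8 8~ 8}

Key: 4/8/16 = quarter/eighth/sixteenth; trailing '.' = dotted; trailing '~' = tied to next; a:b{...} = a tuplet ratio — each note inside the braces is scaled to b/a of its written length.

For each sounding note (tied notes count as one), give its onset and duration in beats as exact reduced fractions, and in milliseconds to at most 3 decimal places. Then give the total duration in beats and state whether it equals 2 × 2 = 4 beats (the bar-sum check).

1) 0.0ms=0b +371.901ms=3/4b
2) 371.901ms=3/4b +371.901ms=3/4b
3) 743.802ms=3/2b +82.645ms=1/6b
4) 826.446ms=5/3b +82.645ms=1/6b
5) 909.091ms=11/6b +82.645ms=1/6b
6) 991.736ms=2b +141.677ms=2/7b
7) 1133.412ms=16/7b +141.677ms=2/7b
8) 1275.089ms=18/7b +283.353ms=4/7b
9) 1558.442ms=22/7b +141.677ms=2/7b
10) 1700.118ms=24/7b +283.353ms=4/7b
Σ=4b of 4 (121bpm 2/4) — PASS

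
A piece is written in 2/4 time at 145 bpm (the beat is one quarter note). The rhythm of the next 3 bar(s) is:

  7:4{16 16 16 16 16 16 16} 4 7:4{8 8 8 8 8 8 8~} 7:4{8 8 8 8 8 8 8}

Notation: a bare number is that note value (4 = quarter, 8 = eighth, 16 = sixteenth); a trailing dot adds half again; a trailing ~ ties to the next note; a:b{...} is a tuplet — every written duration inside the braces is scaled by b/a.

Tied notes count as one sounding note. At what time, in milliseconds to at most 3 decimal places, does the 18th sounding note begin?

1. 0.0ms @ 0 + 59.113ms (1/7)
2. 59.113ms @ 1/7 + 59.113ms (1/7)
3. 118.227ms @ 2/7 + 59.113ms (1/7)
4. 177.34ms @ 3/7 + 59.113ms (1/7)
5. 236.453ms @ 4/7 + 59.113ms (1/7)
6. 295.567ms @ 5/7 + 59.113ms (1/7)
7. 354.68ms @ 6/7 + 59.113ms (1/7)
8. 413.793ms @ 1 + 413.793ms (1)
9. 827.586ms @ 2 + 118.227ms (2/7)
10. 945.813ms @ 16/7 + 118.227ms (2/7)
11. 1064.039ms @ 18/7 + 118.227ms (2/7)
12. 1182.266ms @ 20/7 + 118.227ms (2/7)
13. 1300.493ms @ 22/7 + 118.227ms (2/7)
14. 1418.719ms @ 24/7 + 118.227ms (2/7)
15. 1536.946ms @ 26/7 + 236.453ms (4/7)
16. 1773.399ms @ 30/7 + 118.227ms (2/7)
17. 1891.626ms @ 32/7 + 118.227ms (2/7)
18. 2009.852ms @ 34/7 + 118.227ms (2/7)
19. 2128.079ms @ 36/7 + 118.227ms (2/7)
20. 2246.305ms @ 38/7 + 118.227ms (2/7)
21. 2364.532ms @ 40/7 + 118.227ms (2/7)

note 18 onset = 34/7b = 2009.852ms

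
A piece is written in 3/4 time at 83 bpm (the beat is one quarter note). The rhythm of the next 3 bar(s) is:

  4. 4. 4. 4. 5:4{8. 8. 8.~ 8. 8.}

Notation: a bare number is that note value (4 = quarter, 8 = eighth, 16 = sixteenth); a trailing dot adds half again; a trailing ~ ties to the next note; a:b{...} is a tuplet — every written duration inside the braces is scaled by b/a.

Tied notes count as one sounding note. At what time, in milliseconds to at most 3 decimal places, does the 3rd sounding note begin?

note 3 onset = 3b = 2168.675ms

1. 0.0ms @ 0 + 1084.337ms (3/2)
2. 1084.337ms @ 3/2 + 1084.337ms (3/2)
3. 2168.675ms @ 3 + 1084.337ms (3/2)
4. 3253.012ms @ 9/2 + 1084.337ms (3/2)
5. 4337.349ms @ 6 + 433.735ms (3/5)
6. 4771.084ms @ 33/5 + 433.735ms (3/5)
7. 5204.819ms @ 36/5 + 867.47ms (6/5)
8. 6072.289ms @ 42/5 + 433.735ms (3/5)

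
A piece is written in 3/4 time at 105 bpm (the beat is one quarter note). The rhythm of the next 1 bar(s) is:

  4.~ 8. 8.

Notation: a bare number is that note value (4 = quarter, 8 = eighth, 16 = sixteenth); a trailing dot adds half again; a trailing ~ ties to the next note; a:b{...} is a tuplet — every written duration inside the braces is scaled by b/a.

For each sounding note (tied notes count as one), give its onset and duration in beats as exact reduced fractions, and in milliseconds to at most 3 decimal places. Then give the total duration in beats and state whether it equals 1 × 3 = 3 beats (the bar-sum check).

1) 0.0ms=0b +1285.714ms=9/4b
2) 1285.714ms=9/4b +428.571ms=3/4b
Σ=3b of 3 (105bpm 3/4) — PASS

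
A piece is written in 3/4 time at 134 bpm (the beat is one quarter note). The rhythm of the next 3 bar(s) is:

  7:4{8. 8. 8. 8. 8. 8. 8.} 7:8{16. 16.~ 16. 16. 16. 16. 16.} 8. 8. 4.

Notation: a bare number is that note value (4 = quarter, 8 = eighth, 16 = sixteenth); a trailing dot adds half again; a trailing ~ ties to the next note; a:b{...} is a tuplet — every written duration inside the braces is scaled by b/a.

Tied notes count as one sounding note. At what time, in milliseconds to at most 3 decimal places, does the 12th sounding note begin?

1. 0.0ms @ 0 + 191.898ms (3/7)
2. 191.898ms @ 3/7 + 191.898ms (3/7)
3. 383.795ms @ 6/7 + 191.898ms (3/7)
4. 575.693ms @ 9/7 + 191.898ms (3/7)
5. 767.591ms @ 12/7 + 191.898ms (3/7)
6. 959.488ms @ 15/7 + 191.898ms (3/7)
7. 1151.386ms @ 18/7 + 191.898ms (3/7)
8. 1343.284ms @ 3 + 191.898ms (3/7)
9. 1535.181ms @ 24/7 + 383.795ms (6/7)
10. 1918.977ms @ 30/7 + 191.898ms (3/7)
11. 2110.874ms @ 33/7 + 191.898ms (3/7)
12. 2302.772ms @ 36/7 + 191.898ms (3/7)
13. 2494.67ms @ 39/7 + 191.898ms (3/7)
14. 2686.567ms @ 6 + 335.821ms (3/4)
15. 3022.388ms @ 27/4 + 335.821ms (3/4)
16. 3358.209ms @ 15/2 + 671.642ms (3/2)

note 12 onset = 36/7b = 2302.772ms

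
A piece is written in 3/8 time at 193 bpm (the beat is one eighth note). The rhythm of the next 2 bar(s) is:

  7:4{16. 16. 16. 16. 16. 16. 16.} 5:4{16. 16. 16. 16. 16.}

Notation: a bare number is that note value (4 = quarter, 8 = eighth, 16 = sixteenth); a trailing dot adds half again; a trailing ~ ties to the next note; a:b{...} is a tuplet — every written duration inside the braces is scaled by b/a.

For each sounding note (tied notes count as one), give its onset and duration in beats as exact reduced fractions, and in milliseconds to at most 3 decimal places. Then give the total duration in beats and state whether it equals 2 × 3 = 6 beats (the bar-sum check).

1) 0.0ms=0b +133.235ms=3/7b
2) 133.235ms=3/7b +133.235ms=3/7b
3) 266.469ms=6/7b +133.235ms=3/7b
4) 399.704ms=9/7b +133.235ms=3/7b
5) 532.939ms=12/7b +133.235ms=3/7b
6) 666.173ms=15/7b +133.235ms=3/7b
7) 799.408ms=18/7b +133.235ms=3/7b
8) 932.642ms=3b +186.528ms=3/5b
9) 1119.171ms=18/5b +186.528ms=3/5b
10) 1305.699ms=21/5b +186.528ms=3/5b
11) 1492.228ms=24/5b +186.528ms=3/5b
12) 1678.756ms=27/5b +186.528ms=3/5b
Σ=6b of 6 (193bpm 3/8) — PASS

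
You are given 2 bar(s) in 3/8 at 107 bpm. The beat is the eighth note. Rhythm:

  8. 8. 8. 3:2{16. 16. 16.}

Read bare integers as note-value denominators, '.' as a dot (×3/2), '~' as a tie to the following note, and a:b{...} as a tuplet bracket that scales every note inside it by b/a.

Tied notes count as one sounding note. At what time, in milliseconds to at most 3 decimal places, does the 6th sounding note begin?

note 6 onset = 11/2b = 3084.112ms

1. 0.0ms @ 0 + 841.121ms (3/2)
2. 841.121ms @ 3/2 + 841.121ms (3/2)
3. 1682.243ms @ 3 + 841.121ms (3/2)
4. 2523.364ms @ 9/2 + 280.374ms (1/2)
5. 2803.738ms @ 5 + 280.374ms (1/2)
6. 3084.112ms @ 11/2 + 280.374ms (1/2)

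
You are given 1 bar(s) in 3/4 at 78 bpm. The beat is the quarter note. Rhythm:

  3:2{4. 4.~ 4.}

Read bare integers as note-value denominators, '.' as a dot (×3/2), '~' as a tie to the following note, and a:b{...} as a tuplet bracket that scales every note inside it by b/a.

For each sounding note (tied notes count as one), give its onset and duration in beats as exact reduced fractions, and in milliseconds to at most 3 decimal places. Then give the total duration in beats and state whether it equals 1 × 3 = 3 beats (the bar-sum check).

1) 0.0ms=0b +769.231ms=1b
2) 769.231ms=1b +1538.462ms=2b
Σ=3b of 3 (78bpm 3/4) — PASS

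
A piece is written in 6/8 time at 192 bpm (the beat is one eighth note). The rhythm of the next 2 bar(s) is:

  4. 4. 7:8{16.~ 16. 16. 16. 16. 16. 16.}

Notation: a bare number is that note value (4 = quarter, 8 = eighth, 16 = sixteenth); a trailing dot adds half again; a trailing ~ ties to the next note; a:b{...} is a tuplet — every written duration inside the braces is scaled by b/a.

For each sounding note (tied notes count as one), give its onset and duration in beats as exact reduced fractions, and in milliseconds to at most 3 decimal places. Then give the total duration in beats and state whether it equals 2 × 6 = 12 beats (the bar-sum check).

1) 0.0ms=0b +937.5ms=3b
2) 937.5ms=3b +937.5ms=3b
3) 1875.0ms=6b +535.714ms=12/7b
4) 2410.714ms=54/7b +267.857ms=6/7b
5) 2678.571ms=60/7b +267.857ms=6/7b
6) 2946.429ms=66/7b +267.857ms=6/7b
7) 3214.286ms=72/7b +267.857ms=6/7b
8) 3482.143ms=78/7b +267.857ms=6/7b
Σ=12b of 12 (192bpm 6/8) — PASS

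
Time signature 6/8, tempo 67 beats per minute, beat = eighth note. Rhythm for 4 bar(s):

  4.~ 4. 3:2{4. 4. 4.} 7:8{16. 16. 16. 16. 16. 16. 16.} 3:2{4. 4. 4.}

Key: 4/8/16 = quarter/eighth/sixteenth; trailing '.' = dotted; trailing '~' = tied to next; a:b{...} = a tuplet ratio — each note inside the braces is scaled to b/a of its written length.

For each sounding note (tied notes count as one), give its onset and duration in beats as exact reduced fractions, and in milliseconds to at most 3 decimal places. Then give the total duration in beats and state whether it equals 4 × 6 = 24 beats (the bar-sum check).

1) 0.0ms=0b +5373.134ms=6b
2) 5373.134ms=6b +1791.045ms=2b
3) 7164.179ms=8b +1791.045ms=2b
4) 8955.224ms=10b +1791.045ms=2b
5) 10746.269ms=12b +767.591ms=6/7b
6) 11513.859ms=90/7b +767.591ms=6/7b
7) 12281.45ms=96/7b +767.591ms=6/7b
8) 13049.041ms=102/7b +767.591ms=6/7b
9) 13816.631ms=108/7b +767.591ms=6/7b
10) 14584.222ms=114/7b +767.591ms=6/7b
11) 15351.812ms=120/7b +767.591ms=6/7b
12) 16119.403ms=18b +1791.045ms=2b
13) 17910.448ms=20b +1791.045ms=2b
14) 19701.493ms=22b +1791.045ms=2b
Σ=24b of 24 (67bpm 6/8) — PASS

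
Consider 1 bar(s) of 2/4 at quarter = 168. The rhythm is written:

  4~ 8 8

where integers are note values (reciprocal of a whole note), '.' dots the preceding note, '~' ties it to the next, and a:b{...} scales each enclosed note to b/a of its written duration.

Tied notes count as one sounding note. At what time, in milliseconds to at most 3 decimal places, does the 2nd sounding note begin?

1. 0.0ms @ 0 + 535.714ms (3/2)
2. 535.714ms @ 3/2 + 178.571ms (1/2)

note 2 onset = 3/2b = 535.714ms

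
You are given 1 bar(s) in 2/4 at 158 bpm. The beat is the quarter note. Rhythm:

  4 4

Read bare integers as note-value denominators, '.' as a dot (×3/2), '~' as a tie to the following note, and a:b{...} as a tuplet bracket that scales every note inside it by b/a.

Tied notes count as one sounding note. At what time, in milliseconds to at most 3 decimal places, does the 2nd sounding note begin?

note 2 onset = 1b = 379.747ms

1. 0.0ms @ 0 + 379.747ms (1)
2. 379.747ms @ 1 + 379.747ms (1)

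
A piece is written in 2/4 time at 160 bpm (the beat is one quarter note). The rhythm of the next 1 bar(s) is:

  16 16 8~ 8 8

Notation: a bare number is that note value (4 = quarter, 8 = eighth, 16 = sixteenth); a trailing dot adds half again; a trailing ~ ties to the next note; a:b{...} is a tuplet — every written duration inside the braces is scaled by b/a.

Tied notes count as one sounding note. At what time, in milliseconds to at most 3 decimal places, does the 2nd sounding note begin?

1. 0.0ms @ 0 + 93.75ms (1/4)
2. 93.75ms @ 1/4 + 93.75ms (1/4)
3. 187.5ms @ 1/2 + 375.0ms (1)
4. 562.5ms @ 3/2 + 187.5ms (1/2)

note 2 onset = 1/4b = 93.75ms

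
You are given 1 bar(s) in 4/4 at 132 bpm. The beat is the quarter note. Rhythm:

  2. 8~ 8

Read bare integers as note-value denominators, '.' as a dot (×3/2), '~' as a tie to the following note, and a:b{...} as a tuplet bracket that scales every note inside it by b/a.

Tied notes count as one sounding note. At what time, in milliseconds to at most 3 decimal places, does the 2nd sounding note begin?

note 2 onset = 3b = 1363.636ms

1. 0.0ms @ 0 + 1363.636ms (3)
2. 1363.636ms @ 3 + 454.545ms (1)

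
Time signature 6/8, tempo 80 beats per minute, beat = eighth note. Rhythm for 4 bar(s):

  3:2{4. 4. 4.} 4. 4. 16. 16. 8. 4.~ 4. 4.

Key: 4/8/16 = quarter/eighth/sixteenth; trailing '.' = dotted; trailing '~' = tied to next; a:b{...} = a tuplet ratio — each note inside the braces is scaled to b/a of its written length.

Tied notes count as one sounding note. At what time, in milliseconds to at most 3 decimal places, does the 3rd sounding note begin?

note 3 onset = 4b = 3000.0ms

1. 0.0ms @ 0 + 1500.0ms (2)
2. 1500.0ms @ 2 + 1500.0ms (2)
3. 3000.0ms @ 4 + 1500.0ms (2)
4. 4500.0ms @ 6 + 2250.0ms (3)
5. 6750.0ms @ 9 + 2250.0ms (3)
6. 9000.0ms @ 12 + 562.5ms (3/4)
7. 9562.5ms @ 51/4 + 562.5ms (3/4)
8. 10125.0ms @ 27/2 + 1125.0ms (3/2)
9. 11250.0ms @ 15 + 4500.0ms (6)
10. 15750.0ms @ 21 + 2250.0ms (3)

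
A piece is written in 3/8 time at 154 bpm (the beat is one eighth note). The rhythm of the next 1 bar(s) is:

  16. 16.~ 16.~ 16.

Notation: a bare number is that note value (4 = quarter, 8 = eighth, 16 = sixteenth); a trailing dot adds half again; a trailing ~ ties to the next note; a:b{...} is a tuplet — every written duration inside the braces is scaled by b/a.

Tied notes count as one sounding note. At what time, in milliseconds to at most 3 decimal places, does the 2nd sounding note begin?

1. 0.0ms @ 0 + 292.208ms (3/4)
2. 292.208ms @ 3/4 + 876.623ms (9/4)

note 2 onset = 3/4b = 292.208ms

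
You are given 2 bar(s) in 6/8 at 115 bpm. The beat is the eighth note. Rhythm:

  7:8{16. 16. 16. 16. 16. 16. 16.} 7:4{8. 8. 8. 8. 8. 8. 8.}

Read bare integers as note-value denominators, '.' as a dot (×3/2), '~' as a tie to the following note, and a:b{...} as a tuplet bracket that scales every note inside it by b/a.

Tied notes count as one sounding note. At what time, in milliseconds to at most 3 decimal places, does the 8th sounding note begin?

note 8 onset = 6b = 3130.435ms

1. 0.0ms @ 0 + 447.205ms (6/7)
2. 447.205ms @ 6/7 + 447.205ms (6/7)
3. 894.41ms @ 12/7 + 447.205ms (6/7)
4. 1341.615ms @ 18/7 + 447.205ms (6/7)
5. 1788.82ms @ 24/7 + 447.205ms (6/7)
6. 2236.025ms @ 30/7 + 447.205ms (6/7)
7. 2683.23ms @ 36/7 + 447.205ms (6/7)
8. 3130.435ms @ 6 + 447.205ms (6/7)
9. 3577.64ms @ 48/7 + 447.205ms (6/7)
10. 4024.845ms @ 54/7 + 447.205ms (6/7)
11. 4472.05ms @ 60/7 + 447.205ms (6/7)
12. 4919.255ms @ 66/7 + 447.205ms (6/7)
13. 5366.46ms @ 72/7 + 447.205ms (6/7)
14. 5813.665ms @ 78/7 + 447.205ms (6/7)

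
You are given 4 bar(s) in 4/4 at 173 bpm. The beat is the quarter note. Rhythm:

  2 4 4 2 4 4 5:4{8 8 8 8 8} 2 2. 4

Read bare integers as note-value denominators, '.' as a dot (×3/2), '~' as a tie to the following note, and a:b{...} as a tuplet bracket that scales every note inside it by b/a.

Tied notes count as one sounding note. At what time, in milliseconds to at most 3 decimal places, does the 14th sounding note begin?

note 14 onset = 15b = 5202.312ms

1. 0.0ms @ 0 + 693.642ms (2)
2. 693.642ms @ 2 + 346.821ms (1)
3. 1040.462ms @ 3 + 346.821ms (1)
4. 1387.283ms @ 4 + 693.642ms (2)
5. 2080.925ms @ 6 + 346.821ms (1)
6. 2427.746ms @ 7 + 346.821ms (1)
7. 2774.566ms @ 8 + 138.728ms (2/5)
8. 2913.295ms @ 42/5 + 138.728ms (2/5)
9. 3052.023ms @ 44/5 + 138.728ms (2/5)
10. 3190.751ms @ 46/5 + 138.728ms (2/5)
11. 3329.48ms @ 48/5 + 138.728ms (2/5)
12. 3468.208ms @ 10 + 693.642ms (2)
13. 4161.85ms @ 12 + 1040.462ms (3)
14. 5202.312ms @ 15 + 346.821ms (1)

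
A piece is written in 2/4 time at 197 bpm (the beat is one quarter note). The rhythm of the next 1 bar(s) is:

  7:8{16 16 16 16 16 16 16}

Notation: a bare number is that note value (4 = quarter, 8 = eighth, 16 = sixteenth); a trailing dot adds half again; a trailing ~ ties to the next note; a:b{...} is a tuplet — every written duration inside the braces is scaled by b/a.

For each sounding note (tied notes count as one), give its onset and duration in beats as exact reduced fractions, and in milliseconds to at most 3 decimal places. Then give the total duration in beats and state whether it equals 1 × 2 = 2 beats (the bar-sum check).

1) 0.0ms=0b +87.02ms=2/7b
2) 87.02ms=2/7b +87.02ms=2/7b
3) 174.039ms=4/7b +87.02ms=2/7b
4) 261.059ms=6/7b +87.02ms=2/7b
5) 348.078ms=8/7b +87.02ms=2/7b
6) 435.098ms=10/7b +87.02ms=2/7b
7) 522.117ms=12/7b +87.02ms=2/7b
Σ=2b of 2 (197bpm 2/4) — PASS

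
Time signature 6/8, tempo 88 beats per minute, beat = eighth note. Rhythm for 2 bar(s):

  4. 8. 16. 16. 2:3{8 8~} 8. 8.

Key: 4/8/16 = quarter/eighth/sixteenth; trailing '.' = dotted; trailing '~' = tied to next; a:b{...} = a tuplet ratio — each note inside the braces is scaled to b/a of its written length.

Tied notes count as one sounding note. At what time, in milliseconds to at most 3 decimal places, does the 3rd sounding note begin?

note 3 onset = 9/2b = 3068.182ms

1. 0.0ms @ 0 + 2045.455ms (3)
2. 2045.455ms @ 3 + 1022.727ms (3/2)
3. 3068.182ms @ 9/2 + 511.364ms (3/4)
4. 3579.545ms @ 21/4 + 511.364ms (3/4)
5. 4090.909ms @ 6 + 1022.727ms (3/2)
6. 5113.636ms @ 15/2 + 2045.455ms (3)
7. 7159.091ms @ 21/2 + 1022.727ms (3/2)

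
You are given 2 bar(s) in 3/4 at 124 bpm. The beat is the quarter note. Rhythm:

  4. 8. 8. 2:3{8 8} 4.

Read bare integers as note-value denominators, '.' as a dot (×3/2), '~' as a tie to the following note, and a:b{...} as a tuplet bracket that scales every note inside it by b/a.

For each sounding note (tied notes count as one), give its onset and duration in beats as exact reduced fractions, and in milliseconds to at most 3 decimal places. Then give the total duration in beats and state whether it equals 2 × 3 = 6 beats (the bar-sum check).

1) 0.0ms=0b +725.806ms=3/2b
2) 725.806ms=3/2b +362.903ms=3/4b
3) 1088.71ms=9/4b +362.903ms=3/4b
4) 1451.613ms=3b +362.903ms=3/4b
5) 1814.516ms=15/4b +362.903ms=3/4b
6) 2177.419ms=9/2b +725.806ms=3/2b
Σ=6b of 6 (124bpm 3/4) — PASS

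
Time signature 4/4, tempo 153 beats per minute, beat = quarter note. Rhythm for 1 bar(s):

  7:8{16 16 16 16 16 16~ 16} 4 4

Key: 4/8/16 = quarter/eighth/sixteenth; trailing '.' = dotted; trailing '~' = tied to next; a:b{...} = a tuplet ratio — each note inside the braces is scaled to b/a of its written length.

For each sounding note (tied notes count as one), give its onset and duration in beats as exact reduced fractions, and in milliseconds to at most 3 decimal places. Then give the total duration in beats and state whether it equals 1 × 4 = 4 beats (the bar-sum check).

1) 0.0ms=0b +112.045ms=2/7b
2) 112.045ms=2/7b +112.045ms=2/7b
3) 224.09ms=4/7b +112.045ms=2/7b
4) 336.134ms=6/7b +112.045ms=2/7b
5) 448.179ms=8/7b +112.045ms=2/7b
6) 560.224ms=10/7b +224.09ms=4/7b
7) 784.314ms=2b +392.157ms=1b
8) 1176.471ms=3b +392.157ms=1b
Σ=4b of 4 (153bpm 4/4) — PASS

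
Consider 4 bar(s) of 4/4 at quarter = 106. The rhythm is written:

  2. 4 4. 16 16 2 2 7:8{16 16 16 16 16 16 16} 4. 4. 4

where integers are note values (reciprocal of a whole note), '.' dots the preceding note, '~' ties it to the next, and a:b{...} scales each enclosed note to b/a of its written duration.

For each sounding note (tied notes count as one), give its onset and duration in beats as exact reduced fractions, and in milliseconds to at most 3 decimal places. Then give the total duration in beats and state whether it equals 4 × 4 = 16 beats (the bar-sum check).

1) 0.0ms=0b +1698.113ms=3b
2) 1698.113ms=3b +566.038ms=1b
3) 2264.151ms=4b +849.057ms=3/2b
4) 3113.208ms=11/2b +141.509ms=1/4b
5) 3254.717ms=23/4b +141.509ms=1/4b
6) 3396.226ms=6b +1132.075ms=2b
7) 4528.302ms=8b +1132.075ms=2b
8) 5660.377ms=10b +161.725ms=2/7b
9) 5822.102ms=72/7b +161.725ms=2/7b
10) 5983.827ms=74/7b +161.725ms=2/7b
11) 6145.553ms=76/7b +161.725ms=2/7b
12) 6307.278ms=78/7b +161.725ms=2/7b
13) 6469.003ms=80/7b +161.725ms=2/7b
14) 6630.728ms=82/7b +161.725ms=2/7b
15) 6792.453ms=12b +849.057ms=3/2b
16) 7641.509ms=27/2b +849.057ms=3/2b
17) 8490.566ms=15b +566.038ms=1b
Σ=16b of 16 (106bpm 4/4) — PASS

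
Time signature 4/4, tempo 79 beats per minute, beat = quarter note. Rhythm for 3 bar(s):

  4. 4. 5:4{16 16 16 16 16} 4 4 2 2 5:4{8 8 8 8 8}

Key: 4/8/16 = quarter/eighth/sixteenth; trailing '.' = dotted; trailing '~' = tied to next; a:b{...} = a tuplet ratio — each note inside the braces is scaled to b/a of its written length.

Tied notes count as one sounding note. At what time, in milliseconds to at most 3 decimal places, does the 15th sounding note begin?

note 15 onset = 56/5b = 8506.329ms

1. 0.0ms @ 0 + 1139.241ms (3/2)
2. 1139.241ms @ 3/2 + 1139.241ms (3/2)
3. 2278.481ms @ 3 + 151.899ms (1/5)
4. 2430.38ms @ 16/5 + 151.899ms (1/5)
5. 2582.278ms @ 17/5 + 151.899ms (1/5)
6. 2734.177ms @ 18/5 + 151.899ms (1/5)
7. 2886.076ms @ 19/5 + 151.899ms (1/5)
8. 3037.975ms @ 4 + 759.494ms (1)
9. 3797.468ms @ 5 + 759.494ms (1)
10. 4556.962ms @ 6 + 1518.987ms (2)
11. 6075.949ms @ 8 + 1518.987ms (2)
12. 7594.937ms @ 10 + 303.797ms (2/5)
13. 7898.734ms @ 52/5 + 303.797ms (2/5)
14. 8202.532ms @ 54/5 + 303.797ms (2/5)
15. 8506.329ms @ 56/5 + 303.797ms (2/5)
16. 8810.127ms @ 58/5 + 303.797ms (2/5)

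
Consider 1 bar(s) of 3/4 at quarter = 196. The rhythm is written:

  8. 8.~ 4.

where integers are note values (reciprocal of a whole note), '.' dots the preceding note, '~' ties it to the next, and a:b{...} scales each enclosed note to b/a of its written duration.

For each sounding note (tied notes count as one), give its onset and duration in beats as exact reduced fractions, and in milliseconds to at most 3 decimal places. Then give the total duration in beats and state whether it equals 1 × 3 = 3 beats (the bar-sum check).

1) 0.0ms=0b +229.592ms=3/4b
2) 229.592ms=3/4b +688.776ms=9/4b
Σ=3b of 3 (196bpm 3/4) — PASS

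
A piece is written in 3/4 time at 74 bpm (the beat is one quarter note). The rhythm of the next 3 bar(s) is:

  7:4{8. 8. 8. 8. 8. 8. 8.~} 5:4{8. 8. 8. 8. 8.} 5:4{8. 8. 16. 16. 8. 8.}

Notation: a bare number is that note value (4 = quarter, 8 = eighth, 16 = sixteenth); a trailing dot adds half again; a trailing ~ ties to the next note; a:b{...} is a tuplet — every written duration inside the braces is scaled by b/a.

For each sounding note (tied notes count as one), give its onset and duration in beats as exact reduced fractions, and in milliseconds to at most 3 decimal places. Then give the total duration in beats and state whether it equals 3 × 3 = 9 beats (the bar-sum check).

1) 0.0ms=0b +347.49ms=3/7b
2) 347.49ms=3/7b +347.49ms=3/7b
3) 694.981ms=6/7b +347.49ms=3/7b
4) 1042.471ms=9/7b +347.49ms=3/7b
5) 1389.961ms=12/7b +347.49ms=3/7b
6) 1737.452ms=15/7b +347.49ms=3/7b
7) 2084.942ms=18/7b +833.977ms=36/35b
8) 2918.919ms=18/5b +486.486ms=3/5b
9) 3405.405ms=21/5b +486.486ms=3/5b
10) 3891.892ms=24/5b +486.486ms=3/5b
11) 4378.378ms=27/5b +486.486ms=3/5b
12) 4864.865ms=6b +486.486ms=3/5b
13) 5351.351ms=33/5b +486.486ms=3/5b
14) 5837.838ms=36/5b +243.243ms=3/10b
15) 6081.081ms=15/2b +243.243ms=3/10b
16) 6324.324ms=39/5b +486.486ms=3/5b
17) 6810.811ms=42/5b +486.486ms=3/5b
Σ=9b of 9 (74bpm 3/4) — PASS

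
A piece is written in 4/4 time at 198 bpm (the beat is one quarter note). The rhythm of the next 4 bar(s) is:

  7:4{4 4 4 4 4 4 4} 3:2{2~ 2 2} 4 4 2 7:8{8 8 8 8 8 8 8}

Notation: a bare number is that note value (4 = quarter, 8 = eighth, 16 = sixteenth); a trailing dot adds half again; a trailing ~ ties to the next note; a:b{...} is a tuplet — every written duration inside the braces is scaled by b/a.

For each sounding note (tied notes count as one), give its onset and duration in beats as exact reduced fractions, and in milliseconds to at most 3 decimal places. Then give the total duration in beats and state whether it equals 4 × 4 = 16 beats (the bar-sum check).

1) 0.0ms=0b +173.16ms=4/7b
2) 173.16ms=4/7b +173.16ms=4/7b
3) 346.32ms=8/7b +173.16ms=4/7b
4) 519.481ms=12/7b +173.16ms=4/7b
5) 692.641ms=16/7b +173.16ms=4/7b
6) 865.801ms=20/7b +173.16ms=4/7b
7) 1038.961ms=24/7b +173.16ms=4/7b
8) 1212.121ms=4b +808.081ms=8/3b
9) 2020.202ms=20/3b +404.04ms=4/3b
10) 2424.242ms=8b +303.03ms=1b
11) 2727.273ms=9b +303.03ms=1b
12) 3030.303ms=10b +606.061ms=2b
13) 3636.364ms=12b +173.16ms=4/7b
14) 3809.524ms=88/7b +173.16ms=4/7b
15) 3982.684ms=92/7b +173.16ms=4/7b
16) 4155.844ms=96/7b +173.16ms=4/7b
17) 4329.004ms=100/7b +173.16ms=4/7b
18) 4502.165ms=104/7b +173.16ms=4/7b
19) 4675.325ms=108/7b +173.16ms=4/7b
Σ=16b of 16 (198bpm 4/4) — PASS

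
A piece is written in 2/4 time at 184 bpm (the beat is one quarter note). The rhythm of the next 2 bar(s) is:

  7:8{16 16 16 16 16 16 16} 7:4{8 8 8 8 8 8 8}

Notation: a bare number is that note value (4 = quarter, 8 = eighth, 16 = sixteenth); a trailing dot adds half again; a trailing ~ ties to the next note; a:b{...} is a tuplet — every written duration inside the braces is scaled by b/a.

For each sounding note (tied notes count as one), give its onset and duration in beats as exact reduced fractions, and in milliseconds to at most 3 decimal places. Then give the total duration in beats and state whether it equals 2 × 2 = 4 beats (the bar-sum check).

1) 0.0ms=0b +93.168ms=2/7b
2) 93.168ms=2/7b +93.168ms=2/7b
3) 186.335ms=4/7b +93.168ms=2/7b
4) 279.503ms=6/7b +93.168ms=2/7b
5) 372.671ms=8/7b +93.168ms=2/7b
6) 465.839ms=10/7b +93.168ms=2/7b
7) 559.006ms=12/7b +93.168ms=2/7b
8) 652.174ms=2b +93.168ms=2/7b
9) 745.342ms=16/7b +93.168ms=2/7b
10) 838.509ms=18/7b +93.168ms=2/7b
11) 931.677ms=20/7b +93.168ms=2/7b
12) 1024.845ms=22/7b +93.168ms=2/7b
13) 1118.012ms=24/7b +93.168ms=2/7b
14) 1211.18ms=26/7b +93.168ms=2/7b
Σ=4b of 4 (184bpm 2/4) — PASS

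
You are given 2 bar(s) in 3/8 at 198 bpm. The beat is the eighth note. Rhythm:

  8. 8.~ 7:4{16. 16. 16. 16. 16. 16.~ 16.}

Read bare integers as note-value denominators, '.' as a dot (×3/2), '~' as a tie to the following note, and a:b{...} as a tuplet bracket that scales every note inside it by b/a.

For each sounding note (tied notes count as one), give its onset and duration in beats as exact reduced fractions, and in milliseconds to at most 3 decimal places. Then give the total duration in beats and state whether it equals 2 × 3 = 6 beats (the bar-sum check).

1) 0.0ms=0b +454.545ms=3/2b
2) 454.545ms=3/2b +584.416ms=27/14b
3) 1038.961ms=24/7b +129.87ms=3/7b
4) 1168.831ms=27/7b +129.87ms=3/7b
5) 1298.701ms=30/7b +129.87ms=3/7b
6) 1428.571ms=33/7b +129.87ms=3/7b
7) 1558.442ms=36/7b +259.74ms=6/7b
Σ=6b of 6 (198bpm 3/8) — PASS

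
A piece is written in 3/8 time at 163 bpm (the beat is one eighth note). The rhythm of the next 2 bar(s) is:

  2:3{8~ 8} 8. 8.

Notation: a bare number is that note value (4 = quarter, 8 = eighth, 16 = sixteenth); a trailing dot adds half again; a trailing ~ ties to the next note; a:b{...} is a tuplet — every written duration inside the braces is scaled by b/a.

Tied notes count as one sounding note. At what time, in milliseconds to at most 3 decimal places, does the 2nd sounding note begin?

note 2 onset = 3b = 1104.294ms

1. 0.0ms @ 0 + 1104.294ms (3)
2. 1104.294ms @ 3 + 552.147ms (3/2)
3. 1656.442ms @ 9/2 + 552.147ms (3/2)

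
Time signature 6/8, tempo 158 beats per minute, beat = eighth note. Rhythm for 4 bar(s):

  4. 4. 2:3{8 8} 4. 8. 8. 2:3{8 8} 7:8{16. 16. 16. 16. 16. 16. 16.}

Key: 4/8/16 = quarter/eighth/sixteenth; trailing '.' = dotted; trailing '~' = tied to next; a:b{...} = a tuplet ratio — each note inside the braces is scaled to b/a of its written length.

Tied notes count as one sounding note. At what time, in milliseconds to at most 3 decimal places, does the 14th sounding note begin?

1. 0.0ms @ 0 + 1139.241ms (3)
2. 1139.241ms @ 3 + 1139.241ms (3)
3. 2278.481ms @ 6 + 569.62ms (3/2)
4. 2848.101ms @ 15/2 + 569.62ms (3/2)
5. 3417.722ms @ 9 + 1139.241ms (3)
6. 4556.962ms @ 12 + 569.62ms (3/2)
7. 5126.582ms @ 27/2 + 569.62ms (3/2)
8. 5696.203ms @ 15 + 569.62ms (3/2)
9. 6265.823ms @ 33/2 + 569.62ms (3/2)
10. 6835.443ms @ 18 + 325.497ms (6/7)
11. 7160.94ms @ 132/7 + 325.497ms (6/7)
12. 7486.438ms @ 138/7 + 325.497ms (6/7)
13. 7811.935ms @ 144/7 + 325.497ms (6/7)
14. 8137.432ms @ 150/7 + 325.497ms (6/7)
15. 8462.929ms @ 156/7 + 325.497ms (6/7)
16. 8788.427ms @ 162/7 + 325.497ms (6/7)

note 14 onset = 150/7b = 8137.432ms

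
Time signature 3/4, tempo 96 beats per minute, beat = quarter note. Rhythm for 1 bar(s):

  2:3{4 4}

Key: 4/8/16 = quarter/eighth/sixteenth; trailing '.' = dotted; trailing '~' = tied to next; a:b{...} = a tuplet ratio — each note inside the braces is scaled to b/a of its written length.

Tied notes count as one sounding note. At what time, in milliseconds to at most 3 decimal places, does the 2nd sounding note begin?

note 2 onset = 3/2b = 937.5ms

1. 0.0ms @ 0 + 937.5ms (3/2)
2. 937.5ms @ 3/2 + 937.5ms (3/2)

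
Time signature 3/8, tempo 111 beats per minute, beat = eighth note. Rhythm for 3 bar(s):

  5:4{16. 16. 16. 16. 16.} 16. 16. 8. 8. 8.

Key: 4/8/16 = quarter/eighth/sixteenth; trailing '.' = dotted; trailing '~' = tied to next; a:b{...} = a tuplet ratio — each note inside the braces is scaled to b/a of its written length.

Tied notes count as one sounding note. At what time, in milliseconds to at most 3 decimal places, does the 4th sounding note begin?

1. 0.0ms @ 0 + 324.324ms (3/5)
2. 324.324ms @ 3/5 + 324.324ms (3/5)
3. 648.649ms @ 6/5 + 324.324ms (3/5)
4. 972.973ms @ 9/5 + 324.324ms (3/5)
5. 1297.297ms @ 12/5 + 324.324ms (3/5)
6. 1621.622ms @ 3 + 405.405ms (3/4)
7. 2027.027ms @ 15/4 + 405.405ms (3/4)
8. 2432.432ms @ 9/2 + 810.811ms (3/2)
9. 3243.243ms @ 6 + 810.811ms (3/2)
10. 4054.054ms @ 15/2 + 810.811ms (3/2)

note 4 onset = 9/5b = 972.973ms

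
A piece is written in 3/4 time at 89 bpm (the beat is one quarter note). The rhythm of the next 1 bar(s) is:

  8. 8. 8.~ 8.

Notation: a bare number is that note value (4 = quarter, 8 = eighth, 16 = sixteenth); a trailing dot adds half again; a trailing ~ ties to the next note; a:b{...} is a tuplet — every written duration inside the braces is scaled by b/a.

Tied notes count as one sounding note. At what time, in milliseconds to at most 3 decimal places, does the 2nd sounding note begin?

note 2 onset = 3/4b = 505.618ms

1. 0.0ms @ 0 + 505.618ms (3/4)
2. 505.618ms @ 3/4 + 505.618ms (3/4)
3. 1011.236ms @ 3/2 + 1011.236ms (3/2)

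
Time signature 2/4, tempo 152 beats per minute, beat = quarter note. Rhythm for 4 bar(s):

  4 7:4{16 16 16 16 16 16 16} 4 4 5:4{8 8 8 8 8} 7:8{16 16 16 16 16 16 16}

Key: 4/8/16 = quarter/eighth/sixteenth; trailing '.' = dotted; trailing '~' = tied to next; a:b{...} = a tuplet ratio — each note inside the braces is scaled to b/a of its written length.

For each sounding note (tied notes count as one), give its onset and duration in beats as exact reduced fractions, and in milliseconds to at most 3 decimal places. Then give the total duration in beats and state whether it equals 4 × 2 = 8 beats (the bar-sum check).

1) 0.0ms=0b +394.737ms=1b
2) 394.737ms=1b +56.391ms=1/7b
3) 451.128ms=8/7b +56.391ms=1/7b
4) 507.519ms=9/7b +56.391ms=1/7b
5) 563.91ms=10/7b +56.391ms=1/7b
6) 620.301ms=11/7b +56.391ms=1/7b
7) 676.692ms=12/7b +56.391ms=1/7b
8) 733.083ms=13/7b +56.391ms=1/7b
9) 789.474ms=2b +394.737ms=1b
10) 1184.211ms=3b +394.737ms=1b
11) 1578.947ms=4b +157.895ms=2/5b
12) 1736.842ms=22/5b +157.895ms=2/5b
13) 1894.737ms=24/5b +157.895ms=2/5b
14) 2052.632ms=26/5b +157.895ms=2/5b
15) 2210.526ms=28/5b +157.895ms=2/5b
16) 2368.421ms=6b +112.782ms=2/7b
17) 2481.203ms=44/7b +112.782ms=2/7b
18) 2593.985ms=46/7b +112.782ms=2/7b
19) 2706.767ms=48/7b +112.782ms=2/7b
20) 2819.549ms=50/7b +112.782ms=2/7b
21) 2932.331ms=52/7b +112.782ms=2/7b
22) 3045.113ms=54/7b +112.782ms=2/7b
Σ=8b of 8 (152bpm 2/4) — PASS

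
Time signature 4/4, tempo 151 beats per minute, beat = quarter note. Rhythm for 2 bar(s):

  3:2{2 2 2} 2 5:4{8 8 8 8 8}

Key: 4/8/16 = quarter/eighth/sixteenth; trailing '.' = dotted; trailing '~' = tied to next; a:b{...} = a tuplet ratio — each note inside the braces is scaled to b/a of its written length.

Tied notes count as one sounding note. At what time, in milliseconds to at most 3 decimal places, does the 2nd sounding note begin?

note 2 onset = 4/3b = 529.801ms

1. 0.0ms @ 0 + 529.801ms (4/3)
2. 529.801ms @ 4/3 + 529.801ms (4/3)
3. 1059.603ms @ 8/3 + 529.801ms (4/3)
4. 1589.404ms @ 4 + 794.702ms (2)
5. 2384.106ms @ 6 + 158.94ms (2/5)
6. 2543.046ms @ 32/5 + 158.94ms (2/5)
7. 2701.987ms @ 34/5 + 158.94ms (2/5)
8. 2860.927ms @ 36/5 + 158.94ms (2/5)
9. 3019.868ms @ 38/5 + 158.94ms (2/5)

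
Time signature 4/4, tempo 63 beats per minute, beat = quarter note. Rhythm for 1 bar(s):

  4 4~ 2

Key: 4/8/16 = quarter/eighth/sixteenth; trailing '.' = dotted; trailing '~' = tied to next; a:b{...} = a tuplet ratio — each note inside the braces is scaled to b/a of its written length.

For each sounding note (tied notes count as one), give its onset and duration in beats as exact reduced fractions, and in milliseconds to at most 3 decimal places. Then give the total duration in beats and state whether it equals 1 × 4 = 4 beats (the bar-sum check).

1) 0.0ms=0b +952.381ms=1b
2) 952.381ms=1b +2857.143ms=3b
Σ=4b of 4 (63bpm 4/4) — PASS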